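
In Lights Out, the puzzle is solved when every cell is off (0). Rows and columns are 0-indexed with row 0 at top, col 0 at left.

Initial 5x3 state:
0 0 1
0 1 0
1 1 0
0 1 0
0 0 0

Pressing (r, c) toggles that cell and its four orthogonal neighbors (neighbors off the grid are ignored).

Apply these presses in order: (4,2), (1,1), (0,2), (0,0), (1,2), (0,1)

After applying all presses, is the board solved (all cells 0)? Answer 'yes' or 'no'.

Answer: no

Derivation:
After press 1 at (4,2):
0 0 1
0 1 0
1 1 0
0 1 1
0 1 1

After press 2 at (1,1):
0 1 1
1 0 1
1 0 0
0 1 1
0 1 1

After press 3 at (0,2):
0 0 0
1 0 0
1 0 0
0 1 1
0 1 1

After press 4 at (0,0):
1 1 0
0 0 0
1 0 0
0 1 1
0 1 1

After press 5 at (1,2):
1 1 1
0 1 1
1 0 1
0 1 1
0 1 1

After press 6 at (0,1):
0 0 0
0 0 1
1 0 1
0 1 1
0 1 1

Lights still on: 7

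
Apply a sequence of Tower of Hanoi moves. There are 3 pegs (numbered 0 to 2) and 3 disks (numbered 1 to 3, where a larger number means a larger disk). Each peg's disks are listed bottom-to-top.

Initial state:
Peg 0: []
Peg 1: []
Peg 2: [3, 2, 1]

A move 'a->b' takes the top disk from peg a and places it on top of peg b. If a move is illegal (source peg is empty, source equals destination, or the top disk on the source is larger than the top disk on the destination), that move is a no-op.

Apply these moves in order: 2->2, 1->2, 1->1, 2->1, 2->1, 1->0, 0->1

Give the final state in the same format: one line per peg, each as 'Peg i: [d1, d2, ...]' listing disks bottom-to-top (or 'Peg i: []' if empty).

Answer: Peg 0: []
Peg 1: [1]
Peg 2: [3, 2]

Derivation:
After move 1 (2->2):
Peg 0: []
Peg 1: []
Peg 2: [3, 2, 1]

After move 2 (1->2):
Peg 0: []
Peg 1: []
Peg 2: [3, 2, 1]

After move 3 (1->1):
Peg 0: []
Peg 1: []
Peg 2: [3, 2, 1]

After move 4 (2->1):
Peg 0: []
Peg 1: [1]
Peg 2: [3, 2]

After move 5 (2->1):
Peg 0: []
Peg 1: [1]
Peg 2: [3, 2]

After move 6 (1->0):
Peg 0: [1]
Peg 1: []
Peg 2: [3, 2]

After move 7 (0->1):
Peg 0: []
Peg 1: [1]
Peg 2: [3, 2]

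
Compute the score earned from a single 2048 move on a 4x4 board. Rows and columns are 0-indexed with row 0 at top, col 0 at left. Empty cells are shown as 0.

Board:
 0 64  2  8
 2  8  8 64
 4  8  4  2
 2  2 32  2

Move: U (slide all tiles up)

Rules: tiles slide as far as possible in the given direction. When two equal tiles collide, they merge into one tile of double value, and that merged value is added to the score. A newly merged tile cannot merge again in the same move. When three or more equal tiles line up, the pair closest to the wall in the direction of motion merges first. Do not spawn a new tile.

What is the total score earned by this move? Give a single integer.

Answer: 20

Derivation:
Slide up:
col 0: [0, 2, 4, 2] -> [2, 4, 2, 0]  score +0 (running 0)
col 1: [64, 8, 8, 2] -> [64, 16, 2, 0]  score +16 (running 16)
col 2: [2, 8, 4, 32] -> [2, 8, 4, 32]  score +0 (running 16)
col 3: [8, 64, 2, 2] -> [8, 64, 4, 0]  score +4 (running 20)
Board after move:
 2 64  2  8
 4 16  8 64
 2  2  4  4
 0  0 32  0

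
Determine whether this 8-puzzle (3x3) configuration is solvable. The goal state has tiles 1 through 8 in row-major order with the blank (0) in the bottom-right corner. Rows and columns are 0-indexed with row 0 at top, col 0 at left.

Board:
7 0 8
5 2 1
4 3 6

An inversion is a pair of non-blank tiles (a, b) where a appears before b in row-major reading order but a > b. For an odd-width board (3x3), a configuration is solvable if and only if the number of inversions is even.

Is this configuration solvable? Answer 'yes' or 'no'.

Inversions (pairs i<j in row-major order where tile[i] > tile[j] > 0): 18
18 is even, so the puzzle is solvable.

Answer: yes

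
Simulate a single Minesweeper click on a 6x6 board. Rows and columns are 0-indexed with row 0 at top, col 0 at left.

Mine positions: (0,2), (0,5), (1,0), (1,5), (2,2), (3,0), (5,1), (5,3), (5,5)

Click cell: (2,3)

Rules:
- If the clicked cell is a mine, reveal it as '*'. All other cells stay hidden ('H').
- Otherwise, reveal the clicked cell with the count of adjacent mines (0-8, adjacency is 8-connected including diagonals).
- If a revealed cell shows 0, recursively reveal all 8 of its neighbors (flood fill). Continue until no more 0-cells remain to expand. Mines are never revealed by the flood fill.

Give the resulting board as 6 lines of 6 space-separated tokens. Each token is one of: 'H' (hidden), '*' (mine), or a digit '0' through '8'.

H H H H H H
H H H H H H
H H H 1 H H
H H H H H H
H H H H H H
H H H H H H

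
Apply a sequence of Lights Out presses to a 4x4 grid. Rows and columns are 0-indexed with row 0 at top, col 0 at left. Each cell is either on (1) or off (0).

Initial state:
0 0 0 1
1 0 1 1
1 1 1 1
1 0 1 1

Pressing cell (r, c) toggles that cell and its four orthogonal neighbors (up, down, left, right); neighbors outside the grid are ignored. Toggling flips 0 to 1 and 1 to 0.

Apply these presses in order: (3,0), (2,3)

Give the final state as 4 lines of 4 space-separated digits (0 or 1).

After press 1 at (3,0):
0 0 0 1
1 0 1 1
0 1 1 1
0 1 1 1

After press 2 at (2,3):
0 0 0 1
1 0 1 0
0 1 0 0
0 1 1 0

Answer: 0 0 0 1
1 0 1 0
0 1 0 0
0 1 1 0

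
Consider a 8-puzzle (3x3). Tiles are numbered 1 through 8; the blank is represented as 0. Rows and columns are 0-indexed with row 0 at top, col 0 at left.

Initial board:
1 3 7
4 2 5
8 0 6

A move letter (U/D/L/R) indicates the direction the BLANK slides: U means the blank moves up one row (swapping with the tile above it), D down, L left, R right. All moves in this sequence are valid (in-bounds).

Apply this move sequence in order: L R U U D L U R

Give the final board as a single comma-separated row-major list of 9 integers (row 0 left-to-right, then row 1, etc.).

After move 1 (L):
1 3 7
4 2 5
0 8 6

After move 2 (R):
1 3 7
4 2 5
8 0 6

After move 3 (U):
1 3 7
4 0 5
8 2 6

After move 4 (U):
1 0 7
4 3 5
8 2 6

After move 5 (D):
1 3 7
4 0 5
8 2 6

After move 6 (L):
1 3 7
0 4 5
8 2 6

After move 7 (U):
0 3 7
1 4 5
8 2 6

After move 8 (R):
3 0 7
1 4 5
8 2 6

Answer: 3, 0, 7, 1, 4, 5, 8, 2, 6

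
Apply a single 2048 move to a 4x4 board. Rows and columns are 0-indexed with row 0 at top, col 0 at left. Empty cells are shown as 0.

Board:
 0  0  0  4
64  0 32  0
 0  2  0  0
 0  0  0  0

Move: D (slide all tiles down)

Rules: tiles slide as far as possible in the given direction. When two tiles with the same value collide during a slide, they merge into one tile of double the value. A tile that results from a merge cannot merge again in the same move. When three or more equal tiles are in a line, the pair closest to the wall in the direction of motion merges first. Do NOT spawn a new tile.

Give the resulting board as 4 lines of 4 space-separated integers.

Answer:  0  0  0  0
 0  0  0  0
 0  0  0  0
64  2 32  4

Derivation:
Slide down:
col 0: [0, 64, 0, 0] -> [0, 0, 0, 64]
col 1: [0, 0, 2, 0] -> [0, 0, 0, 2]
col 2: [0, 32, 0, 0] -> [0, 0, 0, 32]
col 3: [4, 0, 0, 0] -> [0, 0, 0, 4]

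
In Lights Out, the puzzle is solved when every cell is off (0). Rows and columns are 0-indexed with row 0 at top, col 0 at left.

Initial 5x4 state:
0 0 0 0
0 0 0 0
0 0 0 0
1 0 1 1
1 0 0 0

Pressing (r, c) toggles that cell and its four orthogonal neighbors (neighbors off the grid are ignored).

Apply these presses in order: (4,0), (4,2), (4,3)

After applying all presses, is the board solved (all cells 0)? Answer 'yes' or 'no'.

After press 1 at (4,0):
0 0 0 0
0 0 0 0
0 0 0 0
0 0 1 1
0 1 0 0

After press 2 at (4,2):
0 0 0 0
0 0 0 0
0 0 0 0
0 0 0 1
0 0 1 1

After press 3 at (4,3):
0 0 0 0
0 0 0 0
0 0 0 0
0 0 0 0
0 0 0 0

Lights still on: 0

Answer: yes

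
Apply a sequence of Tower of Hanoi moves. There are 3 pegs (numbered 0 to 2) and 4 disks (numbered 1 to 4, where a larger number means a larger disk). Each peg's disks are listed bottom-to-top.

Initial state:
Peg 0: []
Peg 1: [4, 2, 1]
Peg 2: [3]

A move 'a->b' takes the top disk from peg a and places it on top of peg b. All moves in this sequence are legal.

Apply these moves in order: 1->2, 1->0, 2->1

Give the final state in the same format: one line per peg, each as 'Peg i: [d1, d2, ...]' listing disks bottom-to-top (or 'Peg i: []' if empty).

Answer: Peg 0: [2]
Peg 1: [4, 1]
Peg 2: [3]

Derivation:
After move 1 (1->2):
Peg 0: []
Peg 1: [4, 2]
Peg 2: [3, 1]

After move 2 (1->0):
Peg 0: [2]
Peg 1: [4]
Peg 2: [3, 1]

After move 3 (2->1):
Peg 0: [2]
Peg 1: [4, 1]
Peg 2: [3]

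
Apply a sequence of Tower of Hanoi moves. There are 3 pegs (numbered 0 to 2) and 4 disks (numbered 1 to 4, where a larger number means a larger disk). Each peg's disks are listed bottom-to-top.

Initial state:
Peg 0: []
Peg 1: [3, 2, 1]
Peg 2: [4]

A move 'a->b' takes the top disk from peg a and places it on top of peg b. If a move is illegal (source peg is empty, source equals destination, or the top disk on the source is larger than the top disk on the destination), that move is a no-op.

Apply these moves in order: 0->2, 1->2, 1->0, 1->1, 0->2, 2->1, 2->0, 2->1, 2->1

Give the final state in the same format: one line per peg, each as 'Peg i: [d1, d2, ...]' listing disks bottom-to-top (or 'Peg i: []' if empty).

After move 1 (0->2):
Peg 0: []
Peg 1: [3, 2, 1]
Peg 2: [4]

After move 2 (1->2):
Peg 0: []
Peg 1: [3, 2]
Peg 2: [4, 1]

After move 3 (1->0):
Peg 0: [2]
Peg 1: [3]
Peg 2: [4, 1]

After move 4 (1->1):
Peg 0: [2]
Peg 1: [3]
Peg 2: [4, 1]

After move 5 (0->2):
Peg 0: [2]
Peg 1: [3]
Peg 2: [4, 1]

After move 6 (2->1):
Peg 0: [2]
Peg 1: [3, 1]
Peg 2: [4]

After move 7 (2->0):
Peg 0: [2]
Peg 1: [3, 1]
Peg 2: [4]

After move 8 (2->1):
Peg 0: [2]
Peg 1: [3, 1]
Peg 2: [4]

After move 9 (2->1):
Peg 0: [2]
Peg 1: [3, 1]
Peg 2: [4]

Answer: Peg 0: [2]
Peg 1: [3, 1]
Peg 2: [4]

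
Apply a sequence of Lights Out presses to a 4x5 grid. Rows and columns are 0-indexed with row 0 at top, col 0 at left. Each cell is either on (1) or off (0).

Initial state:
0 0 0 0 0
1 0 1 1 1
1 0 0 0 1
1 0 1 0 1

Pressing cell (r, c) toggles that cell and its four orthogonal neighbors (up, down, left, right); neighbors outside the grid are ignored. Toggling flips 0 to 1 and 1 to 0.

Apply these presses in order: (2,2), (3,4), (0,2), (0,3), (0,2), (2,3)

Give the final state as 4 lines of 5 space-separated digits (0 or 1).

After press 1 at (2,2):
0 0 0 0 0
1 0 0 1 1
1 1 1 1 1
1 0 0 0 1

After press 2 at (3,4):
0 0 0 0 0
1 0 0 1 1
1 1 1 1 0
1 0 0 1 0

After press 3 at (0,2):
0 1 1 1 0
1 0 1 1 1
1 1 1 1 0
1 0 0 1 0

After press 4 at (0,3):
0 1 0 0 1
1 0 1 0 1
1 1 1 1 0
1 0 0 1 0

After press 5 at (0,2):
0 0 1 1 1
1 0 0 0 1
1 1 1 1 0
1 0 0 1 0

After press 6 at (2,3):
0 0 1 1 1
1 0 0 1 1
1 1 0 0 1
1 0 0 0 0

Answer: 0 0 1 1 1
1 0 0 1 1
1 1 0 0 1
1 0 0 0 0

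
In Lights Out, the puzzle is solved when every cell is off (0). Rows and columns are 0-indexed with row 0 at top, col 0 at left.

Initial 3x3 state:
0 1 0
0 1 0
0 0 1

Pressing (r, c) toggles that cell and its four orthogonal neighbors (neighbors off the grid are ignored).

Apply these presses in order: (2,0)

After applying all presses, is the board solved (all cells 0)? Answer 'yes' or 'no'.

Answer: no

Derivation:
After press 1 at (2,0):
0 1 0
1 1 0
1 1 1

Lights still on: 6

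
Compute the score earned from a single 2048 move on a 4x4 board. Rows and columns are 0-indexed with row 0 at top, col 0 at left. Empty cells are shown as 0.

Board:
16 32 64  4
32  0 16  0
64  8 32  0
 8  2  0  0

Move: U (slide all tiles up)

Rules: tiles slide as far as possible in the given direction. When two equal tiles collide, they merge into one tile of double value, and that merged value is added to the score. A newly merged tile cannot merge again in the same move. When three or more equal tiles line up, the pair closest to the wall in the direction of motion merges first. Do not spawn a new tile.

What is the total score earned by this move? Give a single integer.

Slide up:
col 0: [16, 32, 64, 8] -> [16, 32, 64, 8]  score +0 (running 0)
col 1: [32, 0, 8, 2] -> [32, 8, 2, 0]  score +0 (running 0)
col 2: [64, 16, 32, 0] -> [64, 16, 32, 0]  score +0 (running 0)
col 3: [4, 0, 0, 0] -> [4, 0, 0, 0]  score +0 (running 0)
Board after move:
16 32 64  4
32  8 16  0
64  2 32  0
 8  0  0  0

Answer: 0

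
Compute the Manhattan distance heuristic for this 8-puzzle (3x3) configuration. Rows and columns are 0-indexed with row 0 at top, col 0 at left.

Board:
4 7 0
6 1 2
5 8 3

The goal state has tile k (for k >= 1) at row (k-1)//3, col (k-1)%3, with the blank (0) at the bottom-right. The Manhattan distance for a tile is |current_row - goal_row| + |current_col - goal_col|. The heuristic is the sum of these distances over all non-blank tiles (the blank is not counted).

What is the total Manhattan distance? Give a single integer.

Answer: 14

Derivation:
Tile 4: at (0,0), goal (1,0), distance |0-1|+|0-0| = 1
Tile 7: at (0,1), goal (2,0), distance |0-2|+|1-0| = 3
Tile 6: at (1,0), goal (1,2), distance |1-1|+|0-2| = 2
Tile 1: at (1,1), goal (0,0), distance |1-0|+|1-0| = 2
Tile 2: at (1,2), goal (0,1), distance |1-0|+|2-1| = 2
Tile 5: at (2,0), goal (1,1), distance |2-1|+|0-1| = 2
Tile 8: at (2,1), goal (2,1), distance |2-2|+|1-1| = 0
Tile 3: at (2,2), goal (0,2), distance |2-0|+|2-2| = 2
Sum: 1 + 3 + 2 + 2 + 2 + 2 + 0 + 2 = 14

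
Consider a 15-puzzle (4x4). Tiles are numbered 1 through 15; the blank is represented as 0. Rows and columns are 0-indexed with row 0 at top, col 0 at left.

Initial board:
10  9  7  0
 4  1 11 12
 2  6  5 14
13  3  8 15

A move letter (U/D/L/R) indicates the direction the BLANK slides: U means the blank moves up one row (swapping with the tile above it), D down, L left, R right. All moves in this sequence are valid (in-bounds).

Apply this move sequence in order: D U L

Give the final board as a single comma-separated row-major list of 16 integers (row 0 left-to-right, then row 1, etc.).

Answer: 10, 9, 0, 7, 4, 1, 11, 12, 2, 6, 5, 14, 13, 3, 8, 15

Derivation:
After move 1 (D):
10  9  7 12
 4  1 11  0
 2  6  5 14
13  3  8 15

After move 2 (U):
10  9  7  0
 4  1 11 12
 2  6  5 14
13  3  8 15

After move 3 (L):
10  9  0  7
 4  1 11 12
 2  6  5 14
13  3  8 15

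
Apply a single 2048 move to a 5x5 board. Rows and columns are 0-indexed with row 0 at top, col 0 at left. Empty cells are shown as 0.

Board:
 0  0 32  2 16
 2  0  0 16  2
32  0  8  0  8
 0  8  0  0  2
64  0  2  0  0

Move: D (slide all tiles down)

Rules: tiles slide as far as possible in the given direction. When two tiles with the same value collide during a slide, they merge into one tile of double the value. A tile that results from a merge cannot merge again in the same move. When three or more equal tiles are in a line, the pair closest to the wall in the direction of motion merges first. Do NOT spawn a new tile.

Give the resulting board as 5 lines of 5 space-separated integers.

Answer:  0  0  0  0  0
 0  0  0  0 16
 2  0 32  0  2
32  0  8  2  8
64  8  2 16  2

Derivation:
Slide down:
col 0: [0, 2, 32, 0, 64] -> [0, 0, 2, 32, 64]
col 1: [0, 0, 0, 8, 0] -> [0, 0, 0, 0, 8]
col 2: [32, 0, 8, 0, 2] -> [0, 0, 32, 8, 2]
col 3: [2, 16, 0, 0, 0] -> [0, 0, 0, 2, 16]
col 4: [16, 2, 8, 2, 0] -> [0, 16, 2, 8, 2]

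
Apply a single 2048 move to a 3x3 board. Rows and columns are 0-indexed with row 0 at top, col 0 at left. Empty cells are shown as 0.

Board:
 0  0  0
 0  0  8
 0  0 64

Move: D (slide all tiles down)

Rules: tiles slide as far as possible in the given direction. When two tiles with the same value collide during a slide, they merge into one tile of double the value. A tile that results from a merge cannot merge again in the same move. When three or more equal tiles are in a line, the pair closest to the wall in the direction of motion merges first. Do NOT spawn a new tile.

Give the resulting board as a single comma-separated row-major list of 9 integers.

Slide down:
col 0: [0, 0, 0] -> [0, 0, 0]
col 1: [0, 0, 0] -> [0, 0, 0]
col 2: [0, 8, 64] -> [0, 8, 64]

Answer: 0, 0, 0, 0, 0, 8, 0, 0, 64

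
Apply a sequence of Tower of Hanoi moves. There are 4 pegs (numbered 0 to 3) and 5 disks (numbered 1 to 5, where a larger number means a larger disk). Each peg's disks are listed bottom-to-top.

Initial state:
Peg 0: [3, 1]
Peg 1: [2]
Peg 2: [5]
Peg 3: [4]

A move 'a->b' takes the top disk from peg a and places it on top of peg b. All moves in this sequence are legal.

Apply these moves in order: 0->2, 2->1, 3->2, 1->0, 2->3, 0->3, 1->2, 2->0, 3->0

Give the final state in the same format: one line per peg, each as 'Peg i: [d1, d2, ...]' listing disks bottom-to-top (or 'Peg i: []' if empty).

Answer: Peg 0: [3, 2, 1]
Peg 1: []
Peg 2: [5]
Peg 3: [4]

Derivation:
After move 1 (0->2):
Peg 0: [3]
Peg 1: [2]
Peg 2: [5, 1]
Peg 3: [4]

After move 2 (2->1):
Peg 0: [3]
Peg 1: [2, 1]
Peg 2: [5]
Peg 3: [4]

After move 3 (3->2):
Peg 0: [3]
Peg 1: [2, 1]
Peg 2: [5, 4]
Peg 3: []

After move 4 (1->0):
Peg 0: [3, 1]
Peg 1: [2]
Peg 2: [5, 4]
Peg 3: []

After move 5 (2->3):
Peg 0: [3, 1]
Peg 1: [2]
Peg 2: [5]
Peg 3: [4]

After move 6 (0->3):
Peg 0: [3]
Peg 1: [2]
Peg 2: [5]
Peg 3: [4, 1]

After move 7 (1->2):
Peg 0: [3]
Peg 1: []
Peg 2: [5, 2]
Peg 3: [4, 1]

After move 8 (2->0):
Peg 0: [3, 2]
Peg 1: []
Peg 2: [5]
Peg 3: [4, 1]

After move 9 (3->0):
Peg 0: [3, 2, 1]
Peg 1: []
Peg 2: [5]
Peg 3: [4]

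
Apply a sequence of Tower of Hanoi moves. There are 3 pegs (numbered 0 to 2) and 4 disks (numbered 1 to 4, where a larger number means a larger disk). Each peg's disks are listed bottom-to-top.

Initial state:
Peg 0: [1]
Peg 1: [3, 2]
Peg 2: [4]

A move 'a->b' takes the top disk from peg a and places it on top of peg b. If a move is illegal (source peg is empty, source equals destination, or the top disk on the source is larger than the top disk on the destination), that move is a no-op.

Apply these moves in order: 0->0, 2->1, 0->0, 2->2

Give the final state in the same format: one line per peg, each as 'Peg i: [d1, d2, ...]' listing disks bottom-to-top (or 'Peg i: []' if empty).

After move 1 (0->0):
Peg 0: [1]
Peg 1: [3, 2]
Peg 2: [4]

After move 2 (2->1):
Peg 0: [1]
Peg 1: [3, 2]
Peg 2: [4]

After move 3 (0->0):
Peg 0: [1]
Peg 1: [3, 2]
Peg 2: [4]

After move 4 (2->2):
Peg 0: [1]
Peg 1: [3, 2]
Peg 2: [4]

Answer: Peg 0: [1]
Peg 1: [3, 2]
Peg 2: [4]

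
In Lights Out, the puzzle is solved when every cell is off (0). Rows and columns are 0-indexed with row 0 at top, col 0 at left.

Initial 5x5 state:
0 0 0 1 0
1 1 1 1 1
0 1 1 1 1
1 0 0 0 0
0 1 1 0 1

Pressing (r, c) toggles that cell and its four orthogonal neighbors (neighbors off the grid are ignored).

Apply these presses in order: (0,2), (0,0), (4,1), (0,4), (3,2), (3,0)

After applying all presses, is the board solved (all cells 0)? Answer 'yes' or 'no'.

Answer: no

Derivation:
After press 1 at (0,2):
0 1 1 0 0
1 1 0 1 1
0 1 1 1 1
1 0 0 0 0
0 1 1 0 1

After press 2 at (0,0):
1 0 1 0 0
0 1 0 1 1
0 1 1 1 1
1 0 0 0 0
0 1 1 0 1

After press 3 at (4,1):
1 0 1 0 0
0 1 0 1 1
0 1 1 1 1
1 1 0 0 0
1 0 0 0 1

After press 4 at (0,4):
1 0 1 1 1
0 1 0 1 0
0 1 1 1 1
1 1 0 0 0
1 0 0 0 1

After press 5 at (3,2):
1 0 1 1 1
0 1 0 1 0
0 1 0 1 1
1 0 1 1 0
1 0 1 0 1

After press 6 at (3,0):
1 0 1 1 1
0 1 0 1 0
1 1 0 1 1
0 1 1 1 0
0 0 1 0 1

Lights still on: 15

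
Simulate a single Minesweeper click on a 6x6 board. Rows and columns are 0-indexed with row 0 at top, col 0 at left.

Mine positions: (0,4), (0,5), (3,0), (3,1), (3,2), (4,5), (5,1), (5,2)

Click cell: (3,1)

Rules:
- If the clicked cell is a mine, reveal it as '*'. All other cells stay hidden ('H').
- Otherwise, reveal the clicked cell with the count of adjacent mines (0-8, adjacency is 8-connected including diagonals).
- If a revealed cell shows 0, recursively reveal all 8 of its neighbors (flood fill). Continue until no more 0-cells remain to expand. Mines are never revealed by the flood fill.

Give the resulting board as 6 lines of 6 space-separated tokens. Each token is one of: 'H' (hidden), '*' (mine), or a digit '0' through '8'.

H H H H H H
H H H H H H
H H H H H H
H * H H H H
H H H H H H
H H H H H H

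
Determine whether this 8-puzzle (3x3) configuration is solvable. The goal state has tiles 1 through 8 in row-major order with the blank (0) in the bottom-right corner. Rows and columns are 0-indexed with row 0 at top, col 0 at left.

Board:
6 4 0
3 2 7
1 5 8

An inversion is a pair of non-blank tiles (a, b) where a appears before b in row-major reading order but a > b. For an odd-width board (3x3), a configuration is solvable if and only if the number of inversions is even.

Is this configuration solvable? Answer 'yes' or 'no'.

Answer: no

Derivation:
Inversions (pairs i<j in row-major order where tile[i] > tile[j] > 0): 13
13 is odd, so the puzzle is not solvable.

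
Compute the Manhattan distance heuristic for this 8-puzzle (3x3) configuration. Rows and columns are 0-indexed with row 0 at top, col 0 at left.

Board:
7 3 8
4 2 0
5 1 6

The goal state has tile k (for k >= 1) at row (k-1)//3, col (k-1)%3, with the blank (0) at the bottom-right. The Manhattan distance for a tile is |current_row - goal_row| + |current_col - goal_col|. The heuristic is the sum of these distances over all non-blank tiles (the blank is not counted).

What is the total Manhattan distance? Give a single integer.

Answer: 13

Derivation:
Tile 7: (0,0)->(2,0) = 2
Tile 3: (0,1)->(0,2) = 1
Tile 8: (0,2)->(2,1) = 3
Tile 4: (1,0)->(1,0) = 0
Tile 2: (1,1)->(0,1) = 1
Tile 5: (2,0)->(1,1) = 2
Tile 1: (2,1)->(0,0) = 3
Tile 6: (2,2)->(1,2) = 1
Sum: 2 + 1 + 3 + 0 + 1 + 2 + 3 + 1 = 13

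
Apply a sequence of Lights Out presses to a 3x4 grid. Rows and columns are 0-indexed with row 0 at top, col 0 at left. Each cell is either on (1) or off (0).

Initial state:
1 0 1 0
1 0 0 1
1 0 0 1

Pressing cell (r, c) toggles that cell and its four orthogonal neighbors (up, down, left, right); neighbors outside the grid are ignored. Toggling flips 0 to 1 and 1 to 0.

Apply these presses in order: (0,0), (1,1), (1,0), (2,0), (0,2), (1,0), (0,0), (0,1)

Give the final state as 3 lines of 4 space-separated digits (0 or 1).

After press 1 at (0,0):
0 1 1 0
0 0 0 1
1 0 0 1

After press 2 at (1,1):
0 0 1 0
1 1 1 1
1 1 0 1

After press 3 at (1,0):
1 0 1 0
0 0 1 1
0 1 0 1

After press 4 at (2,0):
1 0 1 0
1 0 1 1
1 0 0 1

After press 5 at (0,2):
1 1 0 1
1 0 0 1
1 0 0 1

After press 6 at (1,0):
0 1 0 1
0 1 0 1
0 0 0 1

After press 7 at (0,0):
1 0 0 1
1 1 0 1
0 0 0 1

After press 8 at (0,1):
0 1 1 1
1 0 0 1
0 0 0 1

Answer: 0 1 1 1
1 0 0 1
0 0 0 1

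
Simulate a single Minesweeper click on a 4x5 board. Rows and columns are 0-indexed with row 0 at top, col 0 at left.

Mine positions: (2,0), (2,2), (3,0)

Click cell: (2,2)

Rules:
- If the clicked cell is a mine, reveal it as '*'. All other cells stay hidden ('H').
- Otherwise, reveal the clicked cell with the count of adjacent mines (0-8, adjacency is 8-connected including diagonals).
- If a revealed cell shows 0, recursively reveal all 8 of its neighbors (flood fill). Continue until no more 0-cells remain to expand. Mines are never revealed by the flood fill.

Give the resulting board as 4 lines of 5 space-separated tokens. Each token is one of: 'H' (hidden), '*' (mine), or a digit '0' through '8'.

H H H H H
H H H H H
H H * H H
H H H H H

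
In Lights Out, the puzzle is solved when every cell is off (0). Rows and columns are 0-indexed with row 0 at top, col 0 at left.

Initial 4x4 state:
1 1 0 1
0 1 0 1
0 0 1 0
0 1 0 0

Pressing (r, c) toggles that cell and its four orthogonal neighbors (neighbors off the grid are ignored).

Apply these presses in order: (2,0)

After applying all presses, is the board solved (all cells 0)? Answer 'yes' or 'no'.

After press 1 at (2,0):
1 1 0 1
1 1 0 1
1 1 1 0
1 1 0 0

Lights still on: 11

Answer: no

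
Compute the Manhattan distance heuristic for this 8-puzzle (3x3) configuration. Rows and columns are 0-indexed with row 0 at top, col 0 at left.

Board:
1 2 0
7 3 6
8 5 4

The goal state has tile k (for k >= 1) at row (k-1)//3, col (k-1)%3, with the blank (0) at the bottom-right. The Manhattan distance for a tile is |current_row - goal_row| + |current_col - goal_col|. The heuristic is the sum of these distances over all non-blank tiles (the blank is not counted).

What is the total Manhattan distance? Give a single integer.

Tile 1: at (0,0), goal (0,0), distance |0-0|+|0-0| = 0
Tile 2: at (0,1), goal (0,1), distance |0-0|+|1-1| = 0
Tile 7: at (1,0), goal (2,0), distance |1-2|+|0-0| = 1
Tile 3: at (1,1), goal (0,2), distance |1-0|+|1-2| = 2
Tile 6: at (1,2), goal (1,2), distance |1-1|+|2-2| = 0
Tile 8: at (2,0), goal (2,1), distance |2-2|+|0-1| = 1
Tile 5: at (2,1), goal (1,1), distance |2-1|+|1-1| = 1
Tile 4: at (2,2), goal (1,0), distance |2-1|+|2-0| = 3
Sum: 0 + 0 + 1 + 2 + 0 + 1 + 1 + 3 = 8

Answer: 8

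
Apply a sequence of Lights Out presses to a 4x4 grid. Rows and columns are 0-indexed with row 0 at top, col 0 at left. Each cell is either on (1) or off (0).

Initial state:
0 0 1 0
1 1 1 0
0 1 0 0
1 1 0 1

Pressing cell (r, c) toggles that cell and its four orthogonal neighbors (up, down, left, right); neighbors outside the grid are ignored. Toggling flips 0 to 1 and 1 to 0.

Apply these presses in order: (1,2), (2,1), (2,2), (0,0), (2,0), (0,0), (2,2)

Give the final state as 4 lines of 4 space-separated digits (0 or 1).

After press 1 at (1,2):
0 0 0 0
1 0 0 1
0 1 1 0
1 1 0 1

After press 2 at (2,1):
0 0 0 0
1 1 0 1
1 0 0 0
1 0 0 1

After press 3 at (2,2):
0 0 0 0
1 1 1 1
1 1 1 1
1 0 1 1

After press 4 at (0,0):
1 1 0 0
0 1 1 1
1 1 1 1
1 0 1 1

After press 5 at (2,0):
1 1 0 0
1 1 1 1
0 0 1 1
0 0 1 1

After press 6 at (0,0):
0 0 0 0
0 1 1 1
0 0 1 1
0 0 1 1

After press 7 at (2,2):
0 0 0 0
0 1 0 1
0 1 0 0
0 0 0 1

Answer: 0 0 0 0
0 1 0 1
0 1 0 0
0 0 0 1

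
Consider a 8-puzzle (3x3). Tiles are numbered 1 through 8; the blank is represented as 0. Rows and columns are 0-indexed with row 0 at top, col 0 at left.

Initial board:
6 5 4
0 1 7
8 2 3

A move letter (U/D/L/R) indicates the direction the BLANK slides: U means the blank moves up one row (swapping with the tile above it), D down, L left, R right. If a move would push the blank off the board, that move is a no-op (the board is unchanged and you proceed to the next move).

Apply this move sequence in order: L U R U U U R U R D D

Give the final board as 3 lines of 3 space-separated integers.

Answer: 5 4 7
6 1 3
8 2 0

Derivation:
After move 1 (L):
6 5 4
0 1 7
8 2 3

After move 2 (U):
0 5 4
6 1 7
8 2 3

After move 3 (R):
5 0 4
6 1 7
8 2 3

After move 4 (U):
5 0 4
6 1 7
8 2 3

After move 5 (U):
5 0 4
6 1 7
8 2 3

After move 6 (U):
5 0 4
6 1 7
8 2 3

After move 7 (R):
5 4 0
6 1 7
8 2 3

After move 8 (U):
5 4 0
6 1 7
8 2 3

After move 9 (R):
5 4 0
6 1 7
8 2 3

After move 10 (D):
5 4 7
6 1 0
8 2 3

After move 11 (D):
5 4 7
6 1 3
8 2 0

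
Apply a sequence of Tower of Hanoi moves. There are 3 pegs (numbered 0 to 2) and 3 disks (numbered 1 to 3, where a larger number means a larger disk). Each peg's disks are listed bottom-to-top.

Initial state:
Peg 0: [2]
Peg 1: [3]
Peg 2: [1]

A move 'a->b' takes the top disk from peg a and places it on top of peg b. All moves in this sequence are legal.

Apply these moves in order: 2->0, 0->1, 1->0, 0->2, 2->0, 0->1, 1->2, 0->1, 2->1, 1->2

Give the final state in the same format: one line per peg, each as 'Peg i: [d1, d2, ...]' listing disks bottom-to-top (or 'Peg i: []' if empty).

Answer: Peg 0: []
Peg 1: [3, 2]
Peg 2: [1]

Derivation:
After move 1 (2->0):
Peg 0: [2, 1]
Peg 1: [3]
Peg 2: []

After move 2 (0->1):
Peg 0: [2]
Peg 1: [3, 1]
Peg 2: []

After move 3 (1->0):
Peg 0: [2, 1]
Peg 1: [3]
Peg 2: []

After move 4 (0->2):
Peg 0: [2]
Peg 1: [3]
Peg 2: [1]

After move 5 (2->0):
Peg 0: [2, 1]
Peg 1: [3]
Peg 2: []

After move 6 (0->1):
Peg 0: [2]
Peg 1: [3, 1]
Peg 2: []

After move 7 (1->2):
Peg 0: [2]
Peg 1: [3]
Peg 2: [1]

After move 8 (0->1):
Peg 0: []
Peg 1: [3, 2]
Peg 2: [1]

After move 9 (2->1):
Peg 0: []
Peg 1: [3, 2, 1]
Peg 2: []

After move 10 (1->2):
Peg 0: []
Peg 1: [3, 2]
Peg 2: [1]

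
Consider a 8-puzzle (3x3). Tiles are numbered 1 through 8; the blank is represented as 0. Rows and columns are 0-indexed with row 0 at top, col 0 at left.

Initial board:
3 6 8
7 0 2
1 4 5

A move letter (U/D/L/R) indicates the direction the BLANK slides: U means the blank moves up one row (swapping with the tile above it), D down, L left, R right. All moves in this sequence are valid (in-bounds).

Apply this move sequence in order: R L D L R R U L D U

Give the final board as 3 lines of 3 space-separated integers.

Answer: 3 6 8
7 0 4
1 5 2

Derivation:
After move 1 (R):
3 6 8
7 2 0
1 4 5

After move 2 (L):
3 6 8
7 0 2
1 4 5

After move 3 (D):
3 6 8
7 4 2
1 0 5

After move 4 (L):
3 6 8
7 4 2
0 1 5

After move 5 (R):
3 6 8
7 4 2
1 0 5

After move 6 (R):
3 6 8
7 4 2
1 5 0

After move 7 (U):
3 6 8
7 4 0
1 5 2

After move 8 (L):
3 6 8
7 0 4
1 5 2

After move 9 (D):
3 6 8
7 5 4
1 0 2

After move 10 (U):
3 6 8
7 0 4
1 5 2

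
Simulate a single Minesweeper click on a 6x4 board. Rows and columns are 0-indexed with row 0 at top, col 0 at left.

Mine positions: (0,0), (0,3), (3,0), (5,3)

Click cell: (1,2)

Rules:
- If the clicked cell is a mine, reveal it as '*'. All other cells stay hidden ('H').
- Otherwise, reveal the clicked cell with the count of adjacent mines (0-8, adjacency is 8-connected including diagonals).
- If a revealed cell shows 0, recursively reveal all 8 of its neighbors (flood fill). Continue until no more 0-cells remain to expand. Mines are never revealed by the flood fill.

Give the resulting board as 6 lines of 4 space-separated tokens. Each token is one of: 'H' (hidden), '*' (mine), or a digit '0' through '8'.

H H H H
H H 1 H
H H H H
H H H H
H H H H
H H H H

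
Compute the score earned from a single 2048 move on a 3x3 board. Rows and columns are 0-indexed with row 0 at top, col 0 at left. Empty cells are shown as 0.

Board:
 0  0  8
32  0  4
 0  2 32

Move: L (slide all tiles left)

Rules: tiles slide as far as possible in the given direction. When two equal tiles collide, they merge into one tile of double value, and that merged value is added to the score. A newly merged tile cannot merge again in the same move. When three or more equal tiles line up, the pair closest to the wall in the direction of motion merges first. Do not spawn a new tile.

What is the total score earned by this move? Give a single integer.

Slide left:
row 0: [0, 0, 8] -> [8, 0, 0]  score +0 (running 0)
row 1: [32, 0, 4] -> [32, 4, 0]  score +0 (running 0)
row 2: [0, 2, 32] -> [2, 32, 0]  score +0 (running 0)
Board after move:
 8  0  0
32  4  0
 2 32  0

Answer: 0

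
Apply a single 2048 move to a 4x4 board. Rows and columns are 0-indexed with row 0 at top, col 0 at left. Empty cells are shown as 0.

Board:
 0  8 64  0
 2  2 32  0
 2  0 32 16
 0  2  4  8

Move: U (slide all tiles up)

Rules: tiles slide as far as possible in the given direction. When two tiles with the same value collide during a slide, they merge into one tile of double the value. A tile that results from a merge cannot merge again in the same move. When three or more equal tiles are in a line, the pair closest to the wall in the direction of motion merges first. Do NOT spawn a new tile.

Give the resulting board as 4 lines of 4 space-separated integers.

Slide up:
col 0: [0, 2, 2, 0] -> [4, 0, 0, 0]
col 1: [8, 2, 0, 2] -> [8, 4, 0, 0]
col 2: [64, 32, 32, 4] -> [64, 64, 4, 0]
col 3: [0, 0, 16, 8] -> [16, 8, 0, 0]

Answer:  4  8 64 16
 0  4 64  8
 0  0  4  0
 0  0  0  0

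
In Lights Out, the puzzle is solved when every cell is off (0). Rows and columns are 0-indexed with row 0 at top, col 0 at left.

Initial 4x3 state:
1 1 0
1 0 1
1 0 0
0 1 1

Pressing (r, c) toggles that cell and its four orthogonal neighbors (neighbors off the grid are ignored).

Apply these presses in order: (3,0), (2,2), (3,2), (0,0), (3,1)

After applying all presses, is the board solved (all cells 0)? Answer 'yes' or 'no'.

Answer: yes

Derivation:
After press 1 at (3,0):
1 1 0
1 0 1
0 0 0
1 0 1

After press 2 at (2,2):
1 1 0
1 0 0
0 1 1
1 0 0

After press 3 at (3,2):
1 1 0
1 0 0
0 1 0
1 1 1

After press 4 at (0,0):
0 0 0
0 0 0
0 1 0
1 1 1

After press 5 at (3,1):
0 0 0
0 0 0
0 0 0
0 0 0

Lights still on: 0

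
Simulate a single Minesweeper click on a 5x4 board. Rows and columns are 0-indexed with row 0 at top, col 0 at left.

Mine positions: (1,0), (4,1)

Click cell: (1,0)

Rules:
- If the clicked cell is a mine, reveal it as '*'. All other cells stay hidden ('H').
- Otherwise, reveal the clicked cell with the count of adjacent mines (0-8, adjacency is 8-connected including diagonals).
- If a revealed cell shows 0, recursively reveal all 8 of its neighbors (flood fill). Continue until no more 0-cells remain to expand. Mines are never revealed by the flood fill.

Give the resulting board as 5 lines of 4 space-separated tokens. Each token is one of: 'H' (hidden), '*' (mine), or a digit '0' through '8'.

H H H H
* H H H
H H H H
H H H H
H H H H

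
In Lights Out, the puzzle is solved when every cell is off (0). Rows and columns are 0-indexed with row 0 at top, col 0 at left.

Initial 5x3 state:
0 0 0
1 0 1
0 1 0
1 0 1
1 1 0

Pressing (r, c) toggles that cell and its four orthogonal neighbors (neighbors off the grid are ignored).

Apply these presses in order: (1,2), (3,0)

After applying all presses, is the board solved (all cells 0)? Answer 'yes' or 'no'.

Answer: no

Derivation:
After press 1 at (1,2):
0 0 1
1 1 0
0 1 1
1 0 1
1 1 0

After press 2 at (3,0):
0 0 1
1 1 0
1 1 1
0 1 1
0 1 0

Lights still on: 9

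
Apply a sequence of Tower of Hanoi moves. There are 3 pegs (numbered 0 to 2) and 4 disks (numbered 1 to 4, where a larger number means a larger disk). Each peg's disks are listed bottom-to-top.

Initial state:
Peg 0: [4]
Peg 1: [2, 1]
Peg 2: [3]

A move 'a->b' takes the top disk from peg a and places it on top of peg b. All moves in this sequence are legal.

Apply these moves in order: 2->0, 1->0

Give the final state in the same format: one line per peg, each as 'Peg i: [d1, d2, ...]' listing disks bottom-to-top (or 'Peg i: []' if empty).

After move 1 (2->0):
Peg 0: [4, 3]
Peg 1: [2, 1]
Peg 2: []

After move 2 (1->0):
Peg 0: [4, 3, 1]
Peg 1: [2]
Peg 2: []

Answer: Peg 0: [4, 3, 1]
Peg 1: [2]
Peg 2: []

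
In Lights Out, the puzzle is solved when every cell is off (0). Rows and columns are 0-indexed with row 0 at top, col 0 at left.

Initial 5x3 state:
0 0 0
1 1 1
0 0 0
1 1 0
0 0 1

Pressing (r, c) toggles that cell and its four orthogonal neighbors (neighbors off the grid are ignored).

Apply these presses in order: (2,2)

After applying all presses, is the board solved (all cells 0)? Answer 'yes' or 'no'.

Answer: no

Derivation:
After press 1 at (2,2):
0 0 0
1 1 0
0 1 1
1 1 1
0 0 1

Lights still on: 8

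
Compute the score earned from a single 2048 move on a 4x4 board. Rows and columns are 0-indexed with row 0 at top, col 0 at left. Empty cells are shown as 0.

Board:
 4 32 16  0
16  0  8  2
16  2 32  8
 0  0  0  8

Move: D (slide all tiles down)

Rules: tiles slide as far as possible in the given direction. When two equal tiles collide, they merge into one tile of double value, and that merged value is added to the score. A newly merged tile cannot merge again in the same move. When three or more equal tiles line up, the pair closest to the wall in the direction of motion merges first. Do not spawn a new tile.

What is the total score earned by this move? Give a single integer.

Answer: 48

Derivation:
Slide down:
col 0: [4, 16, 16, 0] -> [0, 0, 4, 32]  score +32 (running 32)
col 1: [32, 0, 2, 0] -> [0, 0, 32, 2]  score +0 (running 32)
col 2: [16, 8, 32, 0] -> [0, 16, 8, 32]  score +0 (running 32)
col 3: [0, 2, 8, 8] -> [0, 0, 2, 16]  score +16 (running 48)
Board after move:
 0  0  0  0
 0  0 16  0
 4 32  8  2
32  2 32 16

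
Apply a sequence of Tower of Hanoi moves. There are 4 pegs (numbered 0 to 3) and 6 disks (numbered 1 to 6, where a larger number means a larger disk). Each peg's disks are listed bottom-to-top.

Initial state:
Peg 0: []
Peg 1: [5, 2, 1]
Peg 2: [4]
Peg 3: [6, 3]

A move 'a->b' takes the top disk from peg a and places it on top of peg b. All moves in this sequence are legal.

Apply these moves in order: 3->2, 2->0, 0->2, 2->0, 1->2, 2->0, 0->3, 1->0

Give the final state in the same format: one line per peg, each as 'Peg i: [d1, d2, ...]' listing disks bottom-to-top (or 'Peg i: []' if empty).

Answer: Peg 0: [3, 2]
Peg 1: [5]
Peg 2: [4]
Peg 3: [6, 1]

Derivation:
After move 1 (3->2):
Peg 0: []
Peg 1: [5, 2, 1]
Peg 2: [4, 3]
Peg 3: [6]

After move 2 (2->0):
Peg 0: [3]
Peg 1: [5, 2, 1]
Peg 2: [4]
Peg 3: [6]

After move 3 (0->2):
Peg 0: []
Peg 1: [5, 2, 1]
Peg 2: [4, 3]
Peg 3: [6]

After move 4 (2->0):
Peg 0: [3]
Peg 1: [5, 2, 1]
Peg 2: [4]
Peg 3: [6]

After move 5 (1->2):
Peg 0: [3]
Peg 1: [5, 2]
Peg 2: [4, 1]
Peg 3: [6]

After move 6 (2->0):
Peg 0: [3, 1]
Peg 1: [5, 2]
Peg 2: [4]
Peg 3: [6]

After move 7 (0->3):
Peg 0: [3]
Peg 1: [5, 2]
Peg 2: [4]
Peg 3: [6, 1]

After move 8 (1->0):
Peg 0: [3, 2]
Peg 1: [5]
Peg 2: [4]
Peg 3: [6, 1]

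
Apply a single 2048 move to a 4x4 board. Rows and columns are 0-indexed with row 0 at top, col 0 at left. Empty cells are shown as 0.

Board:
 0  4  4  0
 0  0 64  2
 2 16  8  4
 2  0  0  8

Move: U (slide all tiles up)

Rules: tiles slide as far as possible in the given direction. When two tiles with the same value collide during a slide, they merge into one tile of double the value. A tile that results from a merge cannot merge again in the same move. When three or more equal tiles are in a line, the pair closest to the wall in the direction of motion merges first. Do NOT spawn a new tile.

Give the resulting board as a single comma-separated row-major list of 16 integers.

Slide up:
col 0: [0, 0, 2, 2] -> [4, 0, 0, 0]
col 1: [4, 0, 16, 0] -> [4, 16, 0, 0]
col 2: [4, 64, 8, 0] -> [4, 64, 8, 0]
col 3: [0, 2, 4, 8] -> [2, 4, 8, 0]

Answer: 4, 4, 4, 2, 0, 16, 64, 4, 0, 0, 8, 8, 0, 0, 0, 0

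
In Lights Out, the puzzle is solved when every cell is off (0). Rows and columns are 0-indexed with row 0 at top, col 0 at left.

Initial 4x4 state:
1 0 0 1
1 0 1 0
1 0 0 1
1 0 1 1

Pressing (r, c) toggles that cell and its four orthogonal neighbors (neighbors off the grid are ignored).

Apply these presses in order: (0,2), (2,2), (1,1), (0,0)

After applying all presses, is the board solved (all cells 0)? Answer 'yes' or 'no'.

After press 1 at (0,2):
1 1 1 0
1 0 0 0
1 0 0 1
1 0 1 1

After press 2 at (2,2):
1 1 1 0
1 0 1 0
1 1 1 0
1 0 0 1

After press 3 at (1,1):
1 0 1 0
0 1 0 0
1 0 1 0
1 0 0 1

After press 4 at (0,0):
0 1 1 0
1 1 0 0
1 0 1 0
1 0 0 1

Lights still on: 8

Answer: no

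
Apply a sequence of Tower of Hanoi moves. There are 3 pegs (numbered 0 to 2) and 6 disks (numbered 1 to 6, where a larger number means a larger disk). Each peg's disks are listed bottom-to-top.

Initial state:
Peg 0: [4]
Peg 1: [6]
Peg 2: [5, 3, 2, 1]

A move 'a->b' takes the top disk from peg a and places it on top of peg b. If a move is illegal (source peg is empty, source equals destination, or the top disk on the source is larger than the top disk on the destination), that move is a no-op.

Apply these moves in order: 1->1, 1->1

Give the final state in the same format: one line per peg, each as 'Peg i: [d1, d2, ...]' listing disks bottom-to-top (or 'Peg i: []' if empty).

After move 1 (1->1):
Peg 0: [4]
Peg 1: [6]
Peg 2: [5, 3, 2, 1]

After move 2 (1->1):
Peg 0: [4]
Peg 1: [6]
Peg 2: [5, 3, 2, 1]

Answer: Peg 0: [4]
Peg 1: [6]
Peg 2: [5, 3, 2, 1]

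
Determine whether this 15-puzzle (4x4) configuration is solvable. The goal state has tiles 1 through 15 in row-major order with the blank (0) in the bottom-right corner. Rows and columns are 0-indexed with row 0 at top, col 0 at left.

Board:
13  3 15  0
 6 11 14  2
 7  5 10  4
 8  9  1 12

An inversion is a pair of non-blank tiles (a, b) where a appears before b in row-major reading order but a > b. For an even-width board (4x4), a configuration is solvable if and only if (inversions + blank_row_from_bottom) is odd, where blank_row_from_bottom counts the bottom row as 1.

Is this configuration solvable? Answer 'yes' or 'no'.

Inversions: 60
Blank is in row 0 (0-indexed from top), which is row 4 counting from the bottom (bottom = 1).
60 + 4 = 64, which is even, so the puzzle is not solvable.

Answer: no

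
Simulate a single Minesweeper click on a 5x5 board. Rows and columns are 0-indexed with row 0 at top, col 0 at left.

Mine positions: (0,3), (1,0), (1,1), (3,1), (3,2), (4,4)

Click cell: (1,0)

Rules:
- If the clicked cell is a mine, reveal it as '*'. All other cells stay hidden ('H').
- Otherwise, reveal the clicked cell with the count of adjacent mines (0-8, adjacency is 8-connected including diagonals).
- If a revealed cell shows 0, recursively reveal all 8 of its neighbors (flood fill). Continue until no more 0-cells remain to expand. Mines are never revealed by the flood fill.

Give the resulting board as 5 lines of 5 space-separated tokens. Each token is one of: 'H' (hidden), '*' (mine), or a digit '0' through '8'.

H H H H H
* H H H H
H H H H H
H H H H H
H H H H H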